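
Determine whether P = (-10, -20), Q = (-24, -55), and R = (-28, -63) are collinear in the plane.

PQ = (-14, -35), PR = (-18, -43).
If collinear, PR would be a scalar multiple of PQ. But (-14)·(-43) ≠ (-35)·(-18) (difference -28), so they are not parallel; the points are not collinear.

No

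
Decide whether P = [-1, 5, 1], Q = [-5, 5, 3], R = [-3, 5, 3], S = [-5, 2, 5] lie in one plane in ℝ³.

No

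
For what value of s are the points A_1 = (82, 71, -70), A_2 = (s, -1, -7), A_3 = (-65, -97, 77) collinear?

Direction A_1A_3 = (-147, -168, 147). From the y-coordinate of A_2, the parameter along the line is τ = (-1 − 71)/(-168) = 3/7.
Then s = 82 + 3/7·(-147) = 19.

19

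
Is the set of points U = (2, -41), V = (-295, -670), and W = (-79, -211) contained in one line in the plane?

UV = (-297, -629), UW = (-81, -170).
Twice the signed area of △UVW is (-297)(-170) − (-629)(-81) = -459.
The area is nonzero, so the three points are not collinear.

No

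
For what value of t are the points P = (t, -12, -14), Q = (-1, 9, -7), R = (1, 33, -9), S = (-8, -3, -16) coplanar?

-8

Coplanarity ⇔ det[PQ; PR; PS] = 0.
Expanding, this is linear in t: (240)t + (1920) = 0.
So t = -8.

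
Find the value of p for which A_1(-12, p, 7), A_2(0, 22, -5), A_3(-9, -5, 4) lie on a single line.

-14

Collinearity requires A_1A_2 × A_1A_3 = 0; each component is linear in p.
The x-component gives (-9)p + (-126) = 0, so p = -14.
The remaining components then also vanish.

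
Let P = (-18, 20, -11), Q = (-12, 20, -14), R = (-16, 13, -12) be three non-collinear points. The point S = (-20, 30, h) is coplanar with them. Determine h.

-10

A normal to the plane is n = PQ × PR = (-21, 0, -42).
S lies in the plane iff n · PS = 0.
This gives (-42)h + (-420) = 0, so h = -10.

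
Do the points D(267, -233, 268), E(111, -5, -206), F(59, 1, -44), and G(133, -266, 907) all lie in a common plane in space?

Yes

A normal to the plane through D, E, F is n = DE × DF = (39780, 49920, 10920).
The plane has equation n·P = 1916460. For G: n·G = 1916460.
Equal, so G lies in the plane and all four are coplanar.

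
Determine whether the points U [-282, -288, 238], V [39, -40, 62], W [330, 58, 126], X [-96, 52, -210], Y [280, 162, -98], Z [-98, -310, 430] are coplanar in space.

No

The plane through U, V, W has normal n = UV × UW = (33120, -71760, -40710) and equation n·P = 1638060.
Checking the remaining points: n·X = 1638060, n·Y = 1638060, n·Z = 1494540.
Since n·Z = 1494540 ≠ 1638060, Z is off the plane and the points are not all coplanar.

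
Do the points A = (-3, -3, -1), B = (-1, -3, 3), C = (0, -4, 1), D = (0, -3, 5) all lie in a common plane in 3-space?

With A as base: AB = (2, 0, 4), AC = (3, -1, 2), AD = (3, 0, 6).
AC × AD = (-6, -12, 3).
AB · (AC × AD) = 0.
The scalar triple product vanishes, so the four points are coplanar.

Yes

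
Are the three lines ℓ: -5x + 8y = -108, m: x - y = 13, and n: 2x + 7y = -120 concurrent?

Lines aᵢx + bᵢy = cᵢ with pairwise distinct directions are concurrent exactly when det[aᵢ bᵢ cᵢ] = 0.
Here the determinant is 51.
Nonzero, so no common point exists.

No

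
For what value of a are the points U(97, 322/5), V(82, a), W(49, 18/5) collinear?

227/5

The three points are collinear iff det[UV; UW] = 0.
This determinant is linear in a: (48)a + (-10896/5) = 0, so a = 227/5.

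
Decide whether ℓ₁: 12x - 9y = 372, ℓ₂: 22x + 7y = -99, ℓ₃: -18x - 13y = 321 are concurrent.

Intersecting ℓ₁ and ℓ₂: solving the 2×2 system gives (x, y) = (571/94, -1562/47).
Substitute into ℓ₃: (-18)(571/94) + (-13)(-1562/47) = 15167/47.
But ℓ₃ requires 321 ≠ 15167/47, so the three lines have no common point.

No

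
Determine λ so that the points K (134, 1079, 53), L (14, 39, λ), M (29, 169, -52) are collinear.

Collinearity requires KL × KM = 0; each component is linear in λ.
The x-component gives (910)λ + (60970) = 0, so λ = -67.
The remaining components then also vanish.

-67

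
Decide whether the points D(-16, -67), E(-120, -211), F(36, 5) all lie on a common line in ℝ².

DE = (-104, -144), DF = (52, 72).
Checking proportionality: DF = -1/2·DE, so the vectors are parallel and the points are collinear.

Yes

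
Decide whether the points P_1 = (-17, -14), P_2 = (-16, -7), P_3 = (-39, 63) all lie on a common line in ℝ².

No

P_1P_2 = (1, 7), P_1P_3 = (-22, 77).
det[P_1P_2; P_1P_3] = (1)(77) − (7)(-22) = 231.
The determinant is nonzero, so they are not collinear.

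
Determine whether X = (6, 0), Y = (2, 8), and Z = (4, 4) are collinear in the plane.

Yes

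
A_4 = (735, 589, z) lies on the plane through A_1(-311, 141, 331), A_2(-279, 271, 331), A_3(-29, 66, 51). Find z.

-541

Coplanarity requires A_1A_2 · (A_1A_3 × A_1A_4) = 0.
A_1A_2 = (32, 130, 0), A_1A_3 = (282, -75, -280); the triple product is linear in z with coefficient -39060 and constant term -21131460.
Setting it to zero: z = -541.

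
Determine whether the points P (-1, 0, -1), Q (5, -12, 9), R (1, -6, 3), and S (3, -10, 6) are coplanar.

No

The four points are coplanar iff the 3×3 determinant with rows PQ, PR, PS is zero.
Rows: (6, -12, 10), (2, -6, 4), (4, -10, 7).
Expanding along the first row: (6)(-2) − (-12)(-2) + (10)(4) = 4.
Nonzero ⇒ not coplanar.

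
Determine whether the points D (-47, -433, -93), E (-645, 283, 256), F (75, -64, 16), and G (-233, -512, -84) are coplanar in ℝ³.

No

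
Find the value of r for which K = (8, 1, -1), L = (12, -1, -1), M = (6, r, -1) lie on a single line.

Collinearity requires KL × KM = 0; each component is linear in r.
The z-component gives (4)r + (-8) = 0, so r = 2.
The remaining components then also vanish.

2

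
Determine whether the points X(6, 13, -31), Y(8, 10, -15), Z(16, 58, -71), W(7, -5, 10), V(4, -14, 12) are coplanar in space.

No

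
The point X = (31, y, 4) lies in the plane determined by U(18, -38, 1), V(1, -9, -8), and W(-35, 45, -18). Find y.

-57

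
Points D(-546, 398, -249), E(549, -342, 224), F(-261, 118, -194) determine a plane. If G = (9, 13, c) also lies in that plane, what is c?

A normal to the plane is n = DE × DF = (91740, 74580, -95700).
G lies in the plane iff n · DG = 0.
This gives (-95700)c + (-1626900) = 0, so c = -17.

-17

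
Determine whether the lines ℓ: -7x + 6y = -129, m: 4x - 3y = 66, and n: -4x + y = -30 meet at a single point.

The three lines meet at one point iff the augmented coefficient matrix [aᵢ bᵢ cᵢ] has rank < 3, i.e. its determinant vanishes.
Here the determinant is 0.
It vanishes, so the lines are concurrent at (3, -18).

Yes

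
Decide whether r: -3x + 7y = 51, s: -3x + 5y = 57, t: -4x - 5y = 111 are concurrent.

Yes

Intersecting r and s: solving the 2×2 system gives (x, y) = (-24, -3).
Substitute into t: (-4)(-24) + (-5)(-3) = 111.
This equals 111, so (-24, -3) lies on all three lines and they are concurrent.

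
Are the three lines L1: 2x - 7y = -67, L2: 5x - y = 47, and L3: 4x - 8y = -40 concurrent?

No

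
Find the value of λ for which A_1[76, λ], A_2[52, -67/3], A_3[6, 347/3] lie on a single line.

The three points are collinear iff det[A_1A_2; A_1A_3] = 0.
This determinant is linear in λ: (-46)λ + (-13018/3) = 0, so λ = -283/3.

-283/3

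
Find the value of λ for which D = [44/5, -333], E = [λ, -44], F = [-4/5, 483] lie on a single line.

27/5

Collinearity: (E − D) must be parallel to (F − D) = (-48/5, 816).
Cross-multiplying the components: (λ − 44/5)·(816) = (289)·(-48/5).
Solving gives λ = 27/5.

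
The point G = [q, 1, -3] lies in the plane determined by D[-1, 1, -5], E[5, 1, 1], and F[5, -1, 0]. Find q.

Coplanarity requires DE · (DF × DG) = 0.
DE = (6, 0, 6), DF = (6, -2, 5); the triple product is linear in q with coefficient 12 and constant term -12.
Setting it to zero: q = 1.

1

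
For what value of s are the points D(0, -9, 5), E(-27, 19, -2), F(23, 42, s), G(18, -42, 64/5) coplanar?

-27/5

Normal to plane DEG: n = (-63/5, 423/5, 387); plane equation n·P = 5868/5.
Requiring n·F = 5868/5: (387)s + (16317/5) = 5868/5.
So s = -27/5.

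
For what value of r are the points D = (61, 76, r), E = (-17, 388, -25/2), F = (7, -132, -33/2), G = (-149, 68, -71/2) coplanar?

Coplanarity ⇔ det[DE; DF; DG] = 0.
Expanding, this is linear in r: (76320)r + (457920) = 0.
So r = -6.

-6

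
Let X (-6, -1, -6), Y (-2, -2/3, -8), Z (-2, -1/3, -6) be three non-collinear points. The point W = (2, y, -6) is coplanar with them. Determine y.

1/3

Coplanarity requires XY · (XZ × XW) = 0.
XY = (4, 1/3, -2), XZ = (4, 2/3, 0); the triple product is linear in y with coefficient -8 and constant term 8/3.
Setting it to zero: y = 1/3.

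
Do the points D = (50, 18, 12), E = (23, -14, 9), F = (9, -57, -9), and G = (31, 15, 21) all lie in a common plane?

No

The four points are coplanar iff the 3×3 determinant with rows DE, DF, DG is zero.
Rows: (-27, -32, -3), (-41, -75, -21), (-19, -3, 9).
Expanding along the first row: (-27)(-738) − (-32)(-768) + (-3)(-1302) = -744.
Nonzero ⇒ not coplanar.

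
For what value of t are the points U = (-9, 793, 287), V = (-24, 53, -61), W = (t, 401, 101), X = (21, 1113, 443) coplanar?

-24

Normal to plane UVX: n = (-4080, -8100, 17400); plane equation n·P = -1392780.
Requiring n·W = -1392780: (-4080)t + (-1490700) = -1392780.
So t = -24.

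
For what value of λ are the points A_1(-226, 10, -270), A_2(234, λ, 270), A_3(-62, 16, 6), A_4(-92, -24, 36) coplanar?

Coplanarity ⇔ det[A_1A_2; A_1A_3; A_1A_4] = 0.
Expanding, this is linear in λ: (-13200)λ + (1848000) = 0.
So λ = 140.

140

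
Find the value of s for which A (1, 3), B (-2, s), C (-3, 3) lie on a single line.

3

The three points are collinear iff det[AB; AC] = 0.
This determinant is linear in s: (4)s + (-12) = 0, so s = 3.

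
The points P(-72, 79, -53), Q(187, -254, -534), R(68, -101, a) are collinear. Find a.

-313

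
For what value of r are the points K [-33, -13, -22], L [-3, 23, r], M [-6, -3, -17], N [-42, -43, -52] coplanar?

10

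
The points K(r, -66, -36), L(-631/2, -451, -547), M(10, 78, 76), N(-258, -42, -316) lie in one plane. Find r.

Coplanarity ⇔ det[KL; KM; KN] = 0.
Expanding, this is linear in r: (132608)r + (4508672) = 0.
So r = -34.

-34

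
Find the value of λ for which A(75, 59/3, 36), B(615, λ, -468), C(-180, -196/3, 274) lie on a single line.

Direction AC = (-255, -85, 238). From the x-coordinate of B, the parameter along the line is τ = (615 − 75)/(-255) = -36/17.
Then λ = 59/3 + (-36/17)·(-85) = 599/3.

599/3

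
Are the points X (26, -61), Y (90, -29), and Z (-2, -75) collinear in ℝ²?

Yes

XY = (64, 32), XZ = (-28, -14).
det[XY; XZ] = (64)(-14) − (32)(-28) = 0.
The determinant is zero, so the points are collinear.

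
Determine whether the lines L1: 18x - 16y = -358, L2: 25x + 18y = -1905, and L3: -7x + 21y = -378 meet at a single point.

Lines aᵢx + bᵢy = cᵢ with pairwise distinct directions are concurrent exactly when det[aᵢ bᵢ cᵢ] = 0.
Here the determinant is 0.
It vanishes, so the lines are concurrent at (-51, -35).

Yes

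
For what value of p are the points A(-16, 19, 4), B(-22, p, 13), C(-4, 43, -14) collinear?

Direction AC = (12, 24, -18). From the x-coordinate of B, the parameter along the line is τ = (-22 − (-16))/12 = -1/2.
Then p = 19 + (-1/2)·(24) = 7.

7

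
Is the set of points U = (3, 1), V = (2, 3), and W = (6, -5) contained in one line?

Yes

UV = (-1, 2), UW = (3, -6).
Twice the signed area of △UVW is (-1)(-6) − (2)(3) = 0.
The triangle is degenerate (zero area), so the points are collinear.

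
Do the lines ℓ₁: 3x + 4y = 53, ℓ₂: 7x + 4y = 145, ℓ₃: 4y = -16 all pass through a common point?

Yes

Lines aᵢx + bᵢy = cᵢ with pairwise distinct directions are concurrent exactly when det[aᵢ bᵢ cᵢ] = 0.
Here the determinant is 0.
It vanishes, so the lines are concurrent at (23, -4).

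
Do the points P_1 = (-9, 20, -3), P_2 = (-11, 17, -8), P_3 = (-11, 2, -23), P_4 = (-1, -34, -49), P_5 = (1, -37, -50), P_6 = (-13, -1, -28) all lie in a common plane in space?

The plane through P_1, P_2, P_3 has normal n = P_1P_2 × P_1P_3 = (-30, -30, 30) and equation n·P = -420.
Checking the remaining points: n·P_4 = -420, n·P_5 = -420, n·P_6 = -420.
All equal -420, so all 6 points lie in one plane.

Yes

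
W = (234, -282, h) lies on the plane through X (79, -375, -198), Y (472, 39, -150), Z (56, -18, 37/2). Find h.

A normal to the plane is n = XY × XZ = (72495, -172377/2, 149823).
W lies in the plane iff n · XW = 0.
This gives (149823)h + (65772297/2) = 0, so h = -439/2.

-439/2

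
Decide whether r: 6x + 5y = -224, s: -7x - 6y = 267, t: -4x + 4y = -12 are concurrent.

Intersecting r and s: solving the 2×2 system gives (x, y) = (-9, -34).
Substitute into t: (-4)(-9) + (4)(-34) = -100.
But t requires -12 ≠ -100, so the three lines have no common point.

No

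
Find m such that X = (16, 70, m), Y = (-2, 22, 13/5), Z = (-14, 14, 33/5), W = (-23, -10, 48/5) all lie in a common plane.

-17/5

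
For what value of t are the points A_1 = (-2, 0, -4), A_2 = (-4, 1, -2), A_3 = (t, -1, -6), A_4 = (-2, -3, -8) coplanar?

0

Normal to plane A_1A_2A_4: n = (2, -8, 6); plane equation n·P = -28.
Requiring n·A_3 = -28: (2)t + (-28) = -28.
So t = 0.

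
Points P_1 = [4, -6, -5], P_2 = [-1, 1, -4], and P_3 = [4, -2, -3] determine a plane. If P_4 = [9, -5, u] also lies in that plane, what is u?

-2

A normal to the plane is n = P_1P_2 × P_1P_3 = (10, 10, -20).
P_4 lies in the plane iff n · P_1P_4 = 0.
This gives (-20)u + (-40) = 0, so u = -2.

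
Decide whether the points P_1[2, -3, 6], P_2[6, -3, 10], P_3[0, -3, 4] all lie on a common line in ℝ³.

P_1P_2 = (4, 0, 4), P_1P_3 = (-2, 0, -2).
Each component of P_1P_3 is -1/2 times the corresponding component of P_1P_2, so P_1P_3 = -1/2·P_1P_2 and the points are collinear.

Yes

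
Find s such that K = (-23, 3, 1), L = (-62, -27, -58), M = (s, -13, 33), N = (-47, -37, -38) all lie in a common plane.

1

Coplanarity ⇔ det[KL; KM; KN] = 0.
Expanding, this is linear in s: (1190)s + (-1190) = 0.
So s = 1.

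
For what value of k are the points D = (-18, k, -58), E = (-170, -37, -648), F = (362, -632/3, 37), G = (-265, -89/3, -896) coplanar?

Coplanarity ⇔ det[DE; DF; DG] = 0.
Expanding, this is linear in k: (-66861)k + (-824619) = 0.
So k = -37/3.

-37/3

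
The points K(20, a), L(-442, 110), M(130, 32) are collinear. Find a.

47

Collinearity: (K − L) must be parallel to (M − L) = (572, -78).
Cross-multiplying the components: (a − 110)·(572) = (462)·(-78).
Solving gives a = 47.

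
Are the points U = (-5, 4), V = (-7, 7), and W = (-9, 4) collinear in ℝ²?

No

UV = (-2, 3), UW = (-4, 0).
Twice the signed area of △UVW is (-2)(0) − (3)(-4) = 12.
The area is nonzero, so the three points are not collinear.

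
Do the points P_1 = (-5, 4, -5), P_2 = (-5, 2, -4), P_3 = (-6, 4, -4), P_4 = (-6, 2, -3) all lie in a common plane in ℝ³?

Yes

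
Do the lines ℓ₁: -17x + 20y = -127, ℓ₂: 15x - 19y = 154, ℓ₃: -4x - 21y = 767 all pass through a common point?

Yes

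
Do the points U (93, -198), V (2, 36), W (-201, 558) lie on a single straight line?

UV = (-91, 234), UW = (-294, 756).
Checking proportionality: UW = 42/13·UV, so the vectors are parallel and the points are collinear.

Yes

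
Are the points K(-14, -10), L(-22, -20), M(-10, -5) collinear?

Yes

KL = (-8, -10), KM = (4, 5).
det[KL; KM] = (-8)(5) − (-10)(4) = 0.
The determinant is zero, so the points are collinear.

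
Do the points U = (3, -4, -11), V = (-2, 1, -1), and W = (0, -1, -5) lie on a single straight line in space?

UV = (-5, 5, 10), UW = (-3, 3, 6).
UV × UW = (0, 0, 0).
The cross product vanishes, so the three points are collinear.

Yes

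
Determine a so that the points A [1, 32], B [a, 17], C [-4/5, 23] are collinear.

Collinearity: (B − A) must be parallel to (C − A) = (-9/5, -9).
Cross-multiplying the components: (a − 1)·(-9) = (-15)·(-9/5).
Solving gives a = -2.

-2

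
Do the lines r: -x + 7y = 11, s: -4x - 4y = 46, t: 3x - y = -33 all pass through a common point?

No

Lines aᵢx + bᵢy = cᵢ with pairwise distinct directions are concurrent exactly when det[aᵢ bᵢ cᵢ] = 0.
Here the determinant is 40.
Nonzero, so no common point exists.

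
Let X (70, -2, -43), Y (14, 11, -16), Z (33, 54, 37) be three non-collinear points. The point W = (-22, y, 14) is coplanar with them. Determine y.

29

Coplanarity requires XY · (XZ × XW) = 0.
XY = (-56, 13, 27), XZ = (-37, 56, 80); the triple product is linear in y with coefficient 3481 and constant term -100949.
Setting it to zero: y = 29.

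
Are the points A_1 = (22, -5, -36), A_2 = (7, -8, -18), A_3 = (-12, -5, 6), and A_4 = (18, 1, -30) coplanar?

Yes

With A_1 as base: A_1A_2 = (-15, -3, 18), A_1A_3 = (-34, 0, 42), A_1A_4 = (-4, 6, 6).
A_1A_3 × A_1A_4 = (-252, 36, -204).
A_1A_2 · (A_1A_3 × A_1A_4) = 0.
The scalar triple product vanishes, so the four points are coplanar.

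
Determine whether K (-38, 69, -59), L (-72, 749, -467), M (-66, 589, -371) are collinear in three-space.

KL = (-34, 680, -408), KM = (-28, 520, -312).
KL × KM = (0, 816, 1360).
The cross product is nonzero, so the points do not lie on one line.

No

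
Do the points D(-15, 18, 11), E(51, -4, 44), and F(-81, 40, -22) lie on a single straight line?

DE = (66, -22, 33), DF = (-66, 22, -33).
Each component of DF is -1 times the corresponding component of DE, so DF = -1·DE and the points are collinear.

Yes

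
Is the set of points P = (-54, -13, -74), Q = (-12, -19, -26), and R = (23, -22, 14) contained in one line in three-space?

No

PQ = (42, -6, 48), PR = (77, -9, 88).
PQ × PR = (-96, 0, 84).
The cross product is nonzero, so the points do not lie on one line.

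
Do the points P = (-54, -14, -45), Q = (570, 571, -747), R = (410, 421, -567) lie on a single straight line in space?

Yes

PQ = (624, 585, -702), PR = (464, 435, -522).
Each component of PR is 29/39 times the corresponding component of PQ, so PR = 29/39·PQ and the points are collinear.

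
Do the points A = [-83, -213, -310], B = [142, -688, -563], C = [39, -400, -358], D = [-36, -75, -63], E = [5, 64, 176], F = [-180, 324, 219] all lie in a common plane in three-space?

The plane through A, B, C has normal n = AB × AC = (-24511, -20066, 15875) and equation n·P = 1387221.
Checking the remaining points: n·D = 1387221, n·E = 1387221, n·F = 1387221.
All equal 1387221, so all 6 points lie in one plane.

Yes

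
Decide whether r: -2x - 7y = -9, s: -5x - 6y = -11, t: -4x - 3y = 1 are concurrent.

Intersecting r and s: solving the 2×2 system gives (x, y) = (1, 1).
Substitute into t: (-4)(1) + (-3)(1) = -7.
But t requires 1 ≠ -7, so the three lines have no common point.

No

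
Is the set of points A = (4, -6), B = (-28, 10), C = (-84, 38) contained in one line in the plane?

AB = (-32, 16), AC = (-88, 44).
det[AB; AC] = (-32)(44) − (16)(-88) = 0.
The determinant is zero, so the points are collinear.

Yes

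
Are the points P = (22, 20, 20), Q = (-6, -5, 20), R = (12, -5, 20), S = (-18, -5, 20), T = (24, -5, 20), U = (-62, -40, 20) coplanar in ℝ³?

Yes

The plane through P, Q, R has normal n = PQ × PR = (0, 0, 450) and equation n·X = 9000.
Checking the remaining points: n·S = 9000, n·T = 9000, n·U = 9000.
All equal 9000, so all 6 points lie in one plane.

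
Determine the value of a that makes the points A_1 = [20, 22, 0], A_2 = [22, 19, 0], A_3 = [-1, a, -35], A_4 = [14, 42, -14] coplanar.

81

The points are coplanar iff A_1A_2 · (A_1A_3 × A_1A_4) = 0.
Expanding, this is linear in a: (-28)a + (2268) = 0.
So a = 81.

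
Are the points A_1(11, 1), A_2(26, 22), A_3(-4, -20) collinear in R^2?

A_1A_2 = (15, 21), A_1A_3 = (-15, -21).
Twice the signed area of △A_1A_2A_3 is (15)(-21) − (21)(-15) = 0.
The triangle is degenerate (zero area), so the points are collinear.

Yes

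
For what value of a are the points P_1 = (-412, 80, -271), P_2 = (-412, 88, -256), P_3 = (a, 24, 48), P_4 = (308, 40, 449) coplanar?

The points are coplanar iff P_1P_2 · (P_1P_3 × P_1P_4) = 0.
Expanding, this is linear in a: (-6360)a + (-178080) = 0.
So a = -28.

-28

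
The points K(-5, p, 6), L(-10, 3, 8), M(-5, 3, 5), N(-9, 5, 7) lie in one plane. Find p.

-2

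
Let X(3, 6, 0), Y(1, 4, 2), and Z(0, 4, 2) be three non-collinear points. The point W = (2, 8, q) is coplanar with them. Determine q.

-2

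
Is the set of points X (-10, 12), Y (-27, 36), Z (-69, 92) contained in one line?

XY = (-17, 24), XZ = (-59, 80).
If collinear, XZ would be a scalar multiple of XY. But (-17)·(80) ≠ (24)·(-59) (difference 56), so they are not parallel; the points are not collinear.

No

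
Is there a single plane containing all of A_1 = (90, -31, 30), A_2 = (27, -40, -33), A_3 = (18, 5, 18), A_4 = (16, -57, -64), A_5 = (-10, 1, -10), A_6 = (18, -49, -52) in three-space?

The plane through A_1, A_2, A_3 has normal n = A_1A_2 × A_1A_3 = (2376, 3780, -2916) and equation n·P = 9180.
Checking the remaining points: n·A_4 = 9180, n·A_5 = 9180, n·A_6 = 9180.
All equal 9180, so all 6 points lie in one plane.

Yes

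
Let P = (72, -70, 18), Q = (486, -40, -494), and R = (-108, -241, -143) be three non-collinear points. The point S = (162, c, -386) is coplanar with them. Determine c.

-184

The plane through P, Q, R has equation −92382x + 158814y − 65394z = -18945576.
Substituting S: (158814)c + (10276200) = -18945576, so c = -184.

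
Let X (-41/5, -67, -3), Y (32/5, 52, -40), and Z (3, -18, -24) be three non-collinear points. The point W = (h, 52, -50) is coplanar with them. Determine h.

A normal to the plane is n = XY × XZ = (-686, -539/5, -3087/5).
W lies in the plane iff n · XW = 0.
This gives (-686)h + (52822/5) = 0, so h = 77/5.

77/5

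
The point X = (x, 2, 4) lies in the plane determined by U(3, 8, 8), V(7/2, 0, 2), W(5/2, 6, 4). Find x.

7/2

Coplanarity requires UV · (UW × UX) = 0.
UV = (1/2, -8, -6), UW = (-1/2, -2, -4); the triple product is linear in x with coefficient 20 and constant term -70.
Setting it to zero: x = 7/2.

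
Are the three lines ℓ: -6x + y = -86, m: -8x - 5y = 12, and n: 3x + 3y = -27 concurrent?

Yes

The three lines meet at one point iff the augmented coefficient matrix [aᵢ bᵢ cᵢ] has rank < 3, i.e. its determinant vanishes.
Here the determinant is 0.
It vanishes, so the lines are concurrent at (11, -20).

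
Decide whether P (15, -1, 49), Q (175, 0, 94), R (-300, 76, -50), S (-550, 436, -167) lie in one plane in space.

No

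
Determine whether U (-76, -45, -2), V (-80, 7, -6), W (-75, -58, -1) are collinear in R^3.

UV = (-4, 52, -4), UW = (1, -13, 1).
UV × UW = (0, 0, 0).
The cross product vanishes, so the three points are collinear.

Yes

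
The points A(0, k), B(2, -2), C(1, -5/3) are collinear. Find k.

-4/3

Collinearity: (A − B) must be parallel to (C − B) = (-1, 1/3).
Cross-multiplying the components: (k − (-2))·(-1) = (-2)·(1/3).
Solving gives k = -4/3.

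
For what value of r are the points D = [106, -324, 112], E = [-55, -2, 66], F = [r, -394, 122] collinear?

141

Collinearity requires DE × DF = 0; each component is linear in r.
The y-component gives (-46)r + (6486) = 0, so r = 141.
The remaining components then also vanish.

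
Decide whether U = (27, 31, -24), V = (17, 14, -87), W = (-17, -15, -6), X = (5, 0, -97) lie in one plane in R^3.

A normal to the plane through U, V, W is n = UV × UW = (-3204, 2952, -288).
The plane has equation n·P = 11916. For X: n·X = 11916.
Equal, so X lies in the plane and all four are coplanar.

Yes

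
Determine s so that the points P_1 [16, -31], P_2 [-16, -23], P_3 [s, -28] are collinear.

Collinearity: (P_3 − P_1) must be parallel to (P_2 − P_1) = (-32, 8).
Cross-multiplying the components: (s − 16)·(8) = (3)·(-32).
Solving gives s = 4.

4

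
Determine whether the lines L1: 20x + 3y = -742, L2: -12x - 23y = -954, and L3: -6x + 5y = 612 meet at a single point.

Yes

Intersecting L1 and L2: solving the 2×2 system gives (x, y) = (-47, 66).
Substitute into L3: (-6)(-47) + (5)(66) = 612.
This equals 612, so (-47, 66) lies on all three lines and they are concurrent.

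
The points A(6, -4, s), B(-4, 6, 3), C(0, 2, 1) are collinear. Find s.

Direction BC = (4, -4, -2). From the x-coordinate of A, the parameter along the line is τ = (6 − (-4))/4 = 5/2.
Then s = 3 + 5/2·(-2) = -2.

-2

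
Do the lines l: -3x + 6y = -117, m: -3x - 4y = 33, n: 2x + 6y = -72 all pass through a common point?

Yes

The three lines meet at one point iff the augmented coefficient matrix [aᵢ bᵢ cᵢ] has rank < 3, i.e. its determinant vanishes.
Here the determinant is 0.
It vanishes, so the lines are concurrent at (9, -15).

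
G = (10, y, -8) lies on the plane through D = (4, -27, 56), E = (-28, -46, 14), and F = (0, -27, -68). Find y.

Coplanarity requires DE · (DF × DG) = 0.
DE = (-32, -19, -42), DF = (-4, 0, -124); the triple product is linear in y with coefficient -3800 and constant term -83600.
Setting it to zero: y = -22.

-22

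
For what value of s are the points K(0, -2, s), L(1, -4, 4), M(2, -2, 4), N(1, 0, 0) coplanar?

Coplanarity ⇔ det[KL; KM; KN] = 0.
Expanding, this is linear in s: (-4)s + (0) = 0.
So s = 0.

0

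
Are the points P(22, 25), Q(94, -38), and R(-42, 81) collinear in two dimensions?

Yes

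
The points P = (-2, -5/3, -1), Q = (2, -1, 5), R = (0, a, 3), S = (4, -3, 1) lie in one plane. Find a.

Normal to plane PQS: n = (28/3, 28, -28/3); plane equation n·X = -56.
Requiring n·R = -56: (28)a + (-28) = -56.
So a = -1.

-1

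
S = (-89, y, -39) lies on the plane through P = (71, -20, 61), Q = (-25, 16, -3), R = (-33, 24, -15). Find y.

35

A normal to the plane is n = PQ × PR = (80, -640, -480).
S lies in the plane iff n · PS = 0.
This gives (-640)y + (22400) = 0, so y = 35.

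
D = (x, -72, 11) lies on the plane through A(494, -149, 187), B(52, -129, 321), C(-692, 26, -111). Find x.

54

The plane through A, B, C has equation −29410x − 290640y − 53630z = 18748010.
Substituting D: (-29410)x + (20336150) = 18748010, so x = 54.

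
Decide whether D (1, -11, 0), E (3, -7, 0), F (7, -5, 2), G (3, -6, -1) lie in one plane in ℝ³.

No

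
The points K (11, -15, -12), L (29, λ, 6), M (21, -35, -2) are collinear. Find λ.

Direction KM = (10, -20, 10). From the x-coordinate of L, the parameter along the line is τ = (29 − 11)/10 = 9/5.
Then λ = (-15) + 9/5·(-20) = -51.

-51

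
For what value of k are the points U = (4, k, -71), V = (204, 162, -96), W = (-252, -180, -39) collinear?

Collinearity requires UV × UW = 0; each component is linear in k.
The x-component gives (-57)k + (684) = 0, so k = 12.
The remaining components then also vanish.

12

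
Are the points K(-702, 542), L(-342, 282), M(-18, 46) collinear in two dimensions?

KL = (360, -260), KM = (684, -496).
Twice the signed area of △KLM is (360)(-496) − (-260)(684) = -720.
The area is nonzero, so the three points are not collinear.

No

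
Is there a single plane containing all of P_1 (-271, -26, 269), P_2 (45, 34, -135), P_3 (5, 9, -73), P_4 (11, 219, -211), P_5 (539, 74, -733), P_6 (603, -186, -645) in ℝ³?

Yes

The plane through P_1, P_2, P_3 has normal n = P_1P_2 × P_1P_3 = (-6380, -3432, -5500) and equation n·P = 338712.
Checking the remaining points: n·P_4 = 338712, n·P_5 = 338712, n·P_6 = 338712.
All equal 338712, so all 6 points lie in one plane.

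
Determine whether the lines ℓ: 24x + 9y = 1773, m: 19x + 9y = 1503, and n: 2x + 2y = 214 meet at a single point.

Yes

Intersecting ℓ and m: solving the 2×2 system gives (x, y) = (54, 53).
Substitute into n: (2)(54) + (2)(53) = 214.
This equals 214, so (54, 53) lies on all three lines and they are concurrent.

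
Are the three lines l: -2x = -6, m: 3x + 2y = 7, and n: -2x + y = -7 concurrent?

Yes

Intersecting l and m: solving the 2×2 system gives (x, y) = (3, -1).
Substitute into n: (-2)(3) + (1)(-1) = -7.
This equals -7, so (3, -1) lies on all three lines and they are concurrent.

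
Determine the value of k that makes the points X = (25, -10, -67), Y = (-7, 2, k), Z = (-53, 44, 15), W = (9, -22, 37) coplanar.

5

Coplanarity ⇔ det[XY; XZ; XW] = 0.
Expanding, this is linear in k: (1800)k + (-9000) = 0.
So k = 5.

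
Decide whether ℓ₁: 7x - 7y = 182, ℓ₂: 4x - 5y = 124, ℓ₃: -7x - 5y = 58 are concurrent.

Lines aᵢx + bᵢy = cᵢ with pairwise distinct directions are concurrent exactly when det[aᵢ bᵢ cᵢ] = 0.
Here the determinant is 0.
It vanishes, so the lines are concurrent at (6, -20).

Yes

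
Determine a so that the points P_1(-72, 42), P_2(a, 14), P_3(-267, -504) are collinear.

-82

The three points are collinear iff det[P_1P_2; P_1P_3] = 0.
This determinant is linear in a: (-546)a + (-44772) = 0, so a = -82.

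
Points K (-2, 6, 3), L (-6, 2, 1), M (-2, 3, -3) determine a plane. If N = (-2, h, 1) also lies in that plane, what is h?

5

Coplanarity requires KL · (KM × KN) = 0.
KL = (-4, -4, -2), KM = (0, -3, -6); the triple product is linear in h with coefficient -24 and constant term 120.
Setting it to zero: h = 5.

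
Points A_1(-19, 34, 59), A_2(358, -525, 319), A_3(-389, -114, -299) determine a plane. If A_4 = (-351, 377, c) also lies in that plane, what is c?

Coplanarity requires A_1A_2 · (A_1A_3 × A_1A_4) = 0.
A_1A_2 = (377, -559, 260), A_1A_3 = (-370, -148, -358); the triple product is linear in c with coefficient -262626 and constant term -50424192.
Setting it to zero: c = -192.

-192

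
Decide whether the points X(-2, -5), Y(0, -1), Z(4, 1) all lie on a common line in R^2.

No

XY = (2, 4), XZ = (6, 6).
If collinear, XZ would be a scalar multiple of XY. But (2)·(6) ≠ (4)·(6) (difference -12), so they are not parallel; the points are not collinear.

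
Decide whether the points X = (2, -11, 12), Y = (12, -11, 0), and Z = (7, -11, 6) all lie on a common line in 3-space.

Yes

XY = (10, 0, -12), XZ = (5, 0, -6).
XY × XZ = (0, 0, 0).
The cross product vanishes, so the three points are collinear.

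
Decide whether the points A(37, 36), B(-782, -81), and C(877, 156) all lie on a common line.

Yes

AB = (-819, -117), AC = (840, 120).
Twice the signed area of △ABC is (-819)(120) − (-117)(840) = 0.
The triangle is degenerate (zero area), so the points are collinear.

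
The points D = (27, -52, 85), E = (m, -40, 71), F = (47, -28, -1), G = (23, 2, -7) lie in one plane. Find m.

Coplanarity ⇔ det[DE; DF; DG] = 0.
Expanding, this is linear in m: (2436)m + (-56028) = 0.
So m = 23.

23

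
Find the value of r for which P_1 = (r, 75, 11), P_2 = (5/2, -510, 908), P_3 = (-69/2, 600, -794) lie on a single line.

Direction P_2P_3 = (-37, 1110, -1702). From the y-coordinate of P_1, the parameter along the line is τ = (75 − (-510))/1110 = 39/74.
Then r = 5/2 + 39/74·(-37) = -17.

-17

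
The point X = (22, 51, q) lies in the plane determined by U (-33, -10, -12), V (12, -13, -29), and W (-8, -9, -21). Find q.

-22

A normal to the plane is n = UV × UW = (44, -20, 120).
X lies in the plane iff n · UX = 0.
This gives (120)q + (2640) = 0, so q = -22.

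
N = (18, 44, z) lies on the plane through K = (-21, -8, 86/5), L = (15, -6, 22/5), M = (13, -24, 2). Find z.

12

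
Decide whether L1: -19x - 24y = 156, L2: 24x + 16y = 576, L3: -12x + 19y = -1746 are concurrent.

Yes

Intersecting L1 and L2: solving the 2×2 system gives (x, y) = (60, -54).
Substitute into L3: (-12)(60) + (19)(-54) = -1746.
This equals -1746, so (60, -54) lies on all three lines and they are concurrent.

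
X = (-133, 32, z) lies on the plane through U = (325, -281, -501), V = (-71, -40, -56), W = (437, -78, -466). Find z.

The plane through U, V, W has equation −81900x + 63700y − 107380z = 9280180.
Substituting X: (-107380)z + (12931100) = 9280180, so z = 34.

34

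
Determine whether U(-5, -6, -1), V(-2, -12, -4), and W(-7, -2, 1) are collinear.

Yes

UV = (3, -6, -3), UW = (-2, 4, 2).
Each component of UW is -2/3 times the corresponding component of UV, so UW = -2/3·UV and the points are collinear.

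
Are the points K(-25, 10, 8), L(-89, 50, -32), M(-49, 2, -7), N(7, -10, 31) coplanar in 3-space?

No

With K as base: KL = (-64, 40, -40), KM = (-24, -8, -15), KN = (32, -20, 23).
KM × KN = (-484, 72, 736).
KL · (KM × KN) = 4416.
Since 4416 ≠ 0, the four points are not coplanar.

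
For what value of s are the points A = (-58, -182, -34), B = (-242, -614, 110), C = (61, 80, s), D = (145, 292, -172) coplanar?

12

Normal to plane ABD: n = (-8640, 3840, 480); plane equation n·P = -214080.
Requiring n·C = -214080: (480)s + (-219840) = -214080.
So s = 12.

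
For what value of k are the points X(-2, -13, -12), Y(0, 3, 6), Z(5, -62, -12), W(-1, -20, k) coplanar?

-12

Normal to plane XYZ: n = (882, 126, -210); plane equation n·P = -882.
Requiring n·W = -882: (-210)k + (-3402) = -882.
So k = -12.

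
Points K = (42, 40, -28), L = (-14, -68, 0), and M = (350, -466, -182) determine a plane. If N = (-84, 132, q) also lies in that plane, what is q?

35

Coplanarity requires KL · (KM × KN) = 0.
KL = (-56, -108, 28), KM = (308, -506, -154); the triple product is linear in q with coefficient 61600 and constant term -2156000.
Setting it to zero: q = 35.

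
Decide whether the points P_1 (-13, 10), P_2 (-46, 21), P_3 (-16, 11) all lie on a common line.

Yes

P_1P_2 = (-33, 11), P_1P_3 = (-3, 1).
det[P_1P_2; P_1P_3] = (-33)(1) − (11)(-3) = 0.
The determinant is zero, so the points are collinear.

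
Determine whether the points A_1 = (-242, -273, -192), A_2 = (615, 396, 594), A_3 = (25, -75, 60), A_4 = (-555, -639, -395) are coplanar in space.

No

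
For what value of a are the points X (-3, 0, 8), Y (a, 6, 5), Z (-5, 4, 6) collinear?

Direction XZ = (-2, 4, -2). From the y-coordinate of Y, the parameter along the line is τ = (6 − 0)/4 = 3/2.
Then a = (-3) + 3/2·(-2) = -6.

-6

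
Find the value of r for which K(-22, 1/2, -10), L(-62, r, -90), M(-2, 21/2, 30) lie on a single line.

-39/2

Direction KM = (20, 10, 40). From the x-coordinate of L, the parameter along the line is τ = (-62 − (-22))/20 = -2.
Then r = 1/2 + (-2)·(10) = -39/2.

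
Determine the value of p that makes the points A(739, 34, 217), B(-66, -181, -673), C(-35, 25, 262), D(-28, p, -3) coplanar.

-33

Normal to plane ABC: n = (-17685, 725085, -159165); plane equation n·P = -22955130.
Requiring n·D = -22955130: (725085)p + (972675) = -22955130.
So p = -33.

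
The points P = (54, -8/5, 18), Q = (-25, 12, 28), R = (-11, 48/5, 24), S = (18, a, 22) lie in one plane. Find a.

23/5

Coplanarity ⇔ det[PQ; PR; PS] = 0.
Expanding, this is linear in a: (-176)a + (4048/5) = 0.
So a = 23/5.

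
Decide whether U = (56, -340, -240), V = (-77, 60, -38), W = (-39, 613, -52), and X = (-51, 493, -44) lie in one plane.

The four points are coplanar iff the 3×3 determinant with rows UV, UW, UX is zero.
Rows: (-133, 400, 202), (-95, 953, 188), (-107, 833, 196).
Expanding along the first row: (-133)(30184) − (400)(1496) + (202)(22836) = 0.
Zero determinant ⇒ coplanar.

Yes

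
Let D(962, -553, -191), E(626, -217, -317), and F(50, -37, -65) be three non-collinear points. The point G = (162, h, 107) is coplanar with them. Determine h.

Coplanarity requires DE · (DF × DG) = 0.
DE = (-336, 336, -126), DF = (-912, 516, 126); the triple product is linear in h with coefficient 157248 and constant term 40727232.
Setting it to zero: h = -259.

-259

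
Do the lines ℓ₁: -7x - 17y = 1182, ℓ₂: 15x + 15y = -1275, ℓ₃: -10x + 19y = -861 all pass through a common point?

The three lines meet at one point iff the augmented coefficient matrix [aᵢ bᵢ cᵢ] has rank < 3, i.e. its determinant vanishes.
Here the determinant is -1305.
Nonzero, so no common point exists.

No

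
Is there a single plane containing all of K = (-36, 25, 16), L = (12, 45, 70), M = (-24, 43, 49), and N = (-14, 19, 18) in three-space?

Yes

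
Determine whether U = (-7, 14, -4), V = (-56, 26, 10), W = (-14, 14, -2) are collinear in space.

UV = (-49, 12, 14), UW = (-7, 0, 2).
Comparing components 2 and 3: (12)(2) − (14)(0) = 24 ≠ 0, so UV and UW are not parallel and the points are not collinear.

No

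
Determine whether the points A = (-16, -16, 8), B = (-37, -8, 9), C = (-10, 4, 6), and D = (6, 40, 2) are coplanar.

Yes

With A as base: AB = (-21, 8, 1), AC = (6, 20, -2), AD = (22, 56, -6).
AC × AD = (-8, -8, -104).
AB · (AC × AD) = 0.
The scalar triple product vanishes, so the four points are coplanar.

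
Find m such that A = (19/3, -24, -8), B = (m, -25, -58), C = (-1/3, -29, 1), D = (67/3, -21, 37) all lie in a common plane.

-22/3

Normal to plane ACD: n = (-252, 444, 60); plane equation n·P = -12732.
Requiring n·B = -12732: (-252)m + (-14580) = -12732.
So m = -22/3.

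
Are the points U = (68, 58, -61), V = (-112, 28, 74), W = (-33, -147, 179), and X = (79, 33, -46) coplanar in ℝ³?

No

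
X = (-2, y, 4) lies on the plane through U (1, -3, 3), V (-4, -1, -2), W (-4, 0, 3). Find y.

-1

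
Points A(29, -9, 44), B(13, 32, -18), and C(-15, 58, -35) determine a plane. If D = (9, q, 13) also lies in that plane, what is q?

Coplanarity requires AB · (AC × AD) = 0.
AB = (-16, 41, -62), AC = (-44, 67, -79); the triple product is linear in q with coefficient 1464 and constant term -27816.
Setting it to zero: q = 19.

19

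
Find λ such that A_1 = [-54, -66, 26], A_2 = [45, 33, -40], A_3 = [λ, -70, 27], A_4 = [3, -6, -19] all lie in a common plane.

-59

Normal to plane A_1A_2A_4: n = (-495, 693, 297); plane equation n·P = -11286.
Requiring n·A_3 = -11286: (-495)λ + (-40491) = -11286.
So λ = -59.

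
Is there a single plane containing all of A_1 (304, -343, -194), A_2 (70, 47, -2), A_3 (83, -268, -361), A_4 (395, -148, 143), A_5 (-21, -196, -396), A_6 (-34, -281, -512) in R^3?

Yes

The plane through A_1, A_2, A_3 has normal n = A_1A_2 × A_1A_3 = (-79530, -81510, 68640) and equation n·P = -9535350.
Checking the remaining points: n·A_4 = -9535350, n·A_5 = -9535350, n·A_6 = -9535350.
All equal -9535350, so all 6 points lie in one plane.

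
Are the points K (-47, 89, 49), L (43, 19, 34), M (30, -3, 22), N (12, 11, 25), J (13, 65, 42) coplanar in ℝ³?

No

The plane through K, L, M has normal n = KL × KM = (510, 1275, -2890) and equation n·P = -52105.
Checking the remaining points: n·N = -52105, n·J = -31875.
Since n·J = -31875 ≠ -52105, J is off the plane and the points are not all coplanar.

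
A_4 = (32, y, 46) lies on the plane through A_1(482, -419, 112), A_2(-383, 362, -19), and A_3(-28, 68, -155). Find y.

The plane through A_1, A_2, A_3 has equation −144730x − 164145y − 22945z = -3552945.
Substituting A_4: (-164145)y + (-5686830) = -3552945, so y = -13.

-13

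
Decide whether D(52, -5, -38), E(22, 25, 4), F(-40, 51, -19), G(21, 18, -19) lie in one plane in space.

Yes

The four points are coplanar iff the 3×3 determinant with rows DE, DF, DG is zero.
Rows: (-30, 30, 42), (-92, 56, 19), (-31, 23, 19).
Expanding along the first row: (-30)(627) − (30)(-1159) + (42)(-380) = 0.
Zero determinant ⇒ coplanar.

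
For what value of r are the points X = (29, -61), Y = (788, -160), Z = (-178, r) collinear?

-34

The three points are collinear iff det[XY; XZ] = 0.
This determinant is linear in r: (759)r + (25806) = 0, so r = -34.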